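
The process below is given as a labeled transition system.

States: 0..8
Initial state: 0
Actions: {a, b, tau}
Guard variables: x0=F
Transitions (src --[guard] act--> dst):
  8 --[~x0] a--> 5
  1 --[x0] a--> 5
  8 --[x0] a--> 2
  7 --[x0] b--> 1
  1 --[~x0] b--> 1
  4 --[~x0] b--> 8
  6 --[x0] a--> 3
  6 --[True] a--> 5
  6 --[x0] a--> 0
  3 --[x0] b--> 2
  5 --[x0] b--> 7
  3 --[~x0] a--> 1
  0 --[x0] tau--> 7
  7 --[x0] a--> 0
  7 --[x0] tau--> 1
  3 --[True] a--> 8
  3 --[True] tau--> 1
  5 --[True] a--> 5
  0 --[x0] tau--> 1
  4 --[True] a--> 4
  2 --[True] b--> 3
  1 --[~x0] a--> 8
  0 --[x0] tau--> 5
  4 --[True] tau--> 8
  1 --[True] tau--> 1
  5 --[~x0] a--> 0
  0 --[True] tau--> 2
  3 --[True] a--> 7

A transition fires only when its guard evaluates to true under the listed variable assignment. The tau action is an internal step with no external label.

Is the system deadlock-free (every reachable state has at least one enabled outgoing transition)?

Reach set: {0,1,2,3,5,7,8}
  0: tau→2  [1 out]
  1: a→8  b→1  tau→1  [3 out]
  2: b→3  [1 out]
  3: a→1  a→7  a→8  tau→1  [4 out]
  5: a→0  a→5  [2 out]
  7: ∅  [deadlock]
  8: a→5  [1 out]
Path to 7: tau·b·a

Answer: DEADLOCK at state 7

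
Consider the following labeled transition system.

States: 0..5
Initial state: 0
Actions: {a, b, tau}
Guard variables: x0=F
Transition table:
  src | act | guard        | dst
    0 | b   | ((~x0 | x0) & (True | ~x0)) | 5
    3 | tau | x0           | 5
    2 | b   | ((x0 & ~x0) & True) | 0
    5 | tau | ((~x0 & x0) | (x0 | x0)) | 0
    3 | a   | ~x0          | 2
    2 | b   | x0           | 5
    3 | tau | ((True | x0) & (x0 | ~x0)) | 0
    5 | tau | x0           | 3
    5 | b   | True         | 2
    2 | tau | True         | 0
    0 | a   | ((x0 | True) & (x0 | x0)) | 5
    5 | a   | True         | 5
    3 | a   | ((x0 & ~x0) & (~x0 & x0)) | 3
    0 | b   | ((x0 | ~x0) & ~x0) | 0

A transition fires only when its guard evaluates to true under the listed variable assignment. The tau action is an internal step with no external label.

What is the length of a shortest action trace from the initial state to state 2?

Answer: 2

Working:
Layered search for 2:
  L0 = {0}
  L1 = {5}
  L2 = {2}
first hit 2 at d=2 via b·b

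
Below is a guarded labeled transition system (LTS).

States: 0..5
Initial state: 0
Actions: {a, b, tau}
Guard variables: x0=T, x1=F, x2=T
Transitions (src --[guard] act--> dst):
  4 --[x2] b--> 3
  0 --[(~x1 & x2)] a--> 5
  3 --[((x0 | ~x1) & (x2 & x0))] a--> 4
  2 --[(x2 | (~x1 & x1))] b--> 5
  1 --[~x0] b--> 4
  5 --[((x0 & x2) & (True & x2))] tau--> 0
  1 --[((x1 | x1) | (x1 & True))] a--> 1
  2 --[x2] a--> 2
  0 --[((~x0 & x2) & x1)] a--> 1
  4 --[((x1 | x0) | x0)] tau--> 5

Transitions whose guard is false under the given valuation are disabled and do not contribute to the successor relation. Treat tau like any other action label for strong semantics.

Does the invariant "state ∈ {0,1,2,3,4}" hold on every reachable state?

Answer: INVARIANT VIOLATED at state 5

Working:
Inv-set: {0,1,2,3,4}
Reach set: {0,5}
  0: ok
  5: outside
counterexample path to 5: a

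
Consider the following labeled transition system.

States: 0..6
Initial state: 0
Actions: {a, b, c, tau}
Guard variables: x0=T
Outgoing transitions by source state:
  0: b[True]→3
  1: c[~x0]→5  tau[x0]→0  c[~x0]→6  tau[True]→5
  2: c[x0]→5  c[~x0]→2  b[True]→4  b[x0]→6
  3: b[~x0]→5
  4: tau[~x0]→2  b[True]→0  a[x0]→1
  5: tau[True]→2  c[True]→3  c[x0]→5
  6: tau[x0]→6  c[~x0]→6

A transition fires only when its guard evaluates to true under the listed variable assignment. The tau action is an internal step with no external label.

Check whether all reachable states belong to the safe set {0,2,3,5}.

Allowed set {0,2,3,5}
Reach set: {0,3}
  0: safe
  3: safe

Answer: INVARIANT HOLDS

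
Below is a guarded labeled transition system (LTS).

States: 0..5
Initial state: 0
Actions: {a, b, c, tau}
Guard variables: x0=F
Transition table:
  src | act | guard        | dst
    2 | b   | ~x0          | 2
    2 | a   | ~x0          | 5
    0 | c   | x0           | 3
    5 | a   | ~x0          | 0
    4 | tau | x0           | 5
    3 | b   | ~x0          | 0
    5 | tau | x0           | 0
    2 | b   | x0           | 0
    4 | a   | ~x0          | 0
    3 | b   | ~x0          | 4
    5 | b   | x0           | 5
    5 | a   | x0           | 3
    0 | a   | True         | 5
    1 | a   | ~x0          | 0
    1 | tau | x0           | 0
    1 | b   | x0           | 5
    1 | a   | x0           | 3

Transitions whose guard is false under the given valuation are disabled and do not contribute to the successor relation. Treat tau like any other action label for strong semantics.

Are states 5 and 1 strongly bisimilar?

Refine partition for ~:
  P[0] = {{0,1,2,3,4,5}}
  P[1] = {{0,1,4,5},{2},{3}}
Fixed point at round 2; 3 class(es).
5∈{0,1,4,5}, 1∈{0,1,4,5}

Answer: BISIMILAR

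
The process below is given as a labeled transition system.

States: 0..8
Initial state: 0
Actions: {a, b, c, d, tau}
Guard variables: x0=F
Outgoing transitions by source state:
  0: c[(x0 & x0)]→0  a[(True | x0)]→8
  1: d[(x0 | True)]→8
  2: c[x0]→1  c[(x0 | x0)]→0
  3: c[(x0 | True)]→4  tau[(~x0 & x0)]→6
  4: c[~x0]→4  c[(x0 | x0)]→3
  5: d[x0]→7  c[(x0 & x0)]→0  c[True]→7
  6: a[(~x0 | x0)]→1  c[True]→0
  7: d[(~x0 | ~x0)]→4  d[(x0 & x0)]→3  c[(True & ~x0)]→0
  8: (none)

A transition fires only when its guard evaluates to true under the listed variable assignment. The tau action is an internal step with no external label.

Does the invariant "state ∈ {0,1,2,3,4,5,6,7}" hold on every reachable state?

Answer: INVARIANT VIOLATED at state 8

Trace:
Safe = {0,1,2,3,4,5,6,7}
Reach set: {0,8}
  0: ok
  8: outside
counterexample path to 8: a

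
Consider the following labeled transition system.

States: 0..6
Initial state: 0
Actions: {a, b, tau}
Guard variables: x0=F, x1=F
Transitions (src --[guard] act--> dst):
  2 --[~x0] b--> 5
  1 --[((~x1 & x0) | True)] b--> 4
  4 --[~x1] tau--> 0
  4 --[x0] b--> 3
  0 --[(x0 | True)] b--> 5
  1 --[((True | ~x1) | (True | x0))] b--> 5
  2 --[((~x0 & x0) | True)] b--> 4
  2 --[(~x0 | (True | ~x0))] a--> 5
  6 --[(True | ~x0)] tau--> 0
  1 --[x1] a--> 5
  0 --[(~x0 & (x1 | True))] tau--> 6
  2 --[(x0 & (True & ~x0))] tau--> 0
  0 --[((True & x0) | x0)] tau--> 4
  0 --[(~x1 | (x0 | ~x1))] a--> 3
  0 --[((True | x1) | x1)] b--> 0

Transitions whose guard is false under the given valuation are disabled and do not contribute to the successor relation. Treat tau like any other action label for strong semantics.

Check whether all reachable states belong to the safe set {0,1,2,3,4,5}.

Inv-set: {0,1,2,3,4,5}
Reach set: {0,3,5,6}
  0: safe
  3: safe
  5: safe
  6: outside
reach 6 via tau — violates

Answer: INVARIANT VIOLATED at state 6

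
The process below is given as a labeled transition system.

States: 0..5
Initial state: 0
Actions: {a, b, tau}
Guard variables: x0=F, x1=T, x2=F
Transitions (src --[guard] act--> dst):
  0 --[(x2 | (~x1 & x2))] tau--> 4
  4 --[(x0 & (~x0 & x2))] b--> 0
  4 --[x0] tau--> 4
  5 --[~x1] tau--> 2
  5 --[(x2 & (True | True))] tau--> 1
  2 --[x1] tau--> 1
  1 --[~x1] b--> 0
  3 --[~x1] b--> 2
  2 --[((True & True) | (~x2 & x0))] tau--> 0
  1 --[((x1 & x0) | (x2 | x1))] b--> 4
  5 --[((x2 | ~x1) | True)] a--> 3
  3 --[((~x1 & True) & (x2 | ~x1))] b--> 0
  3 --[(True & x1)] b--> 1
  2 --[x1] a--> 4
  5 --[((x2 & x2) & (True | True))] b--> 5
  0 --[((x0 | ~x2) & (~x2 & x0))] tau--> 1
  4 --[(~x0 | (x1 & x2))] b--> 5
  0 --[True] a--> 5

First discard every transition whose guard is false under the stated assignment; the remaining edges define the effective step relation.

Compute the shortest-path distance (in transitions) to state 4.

BFS to 4:
  Layer 0: {0}
  Layer 1: {5}
  Layer 2: {3}
  Layer 3: {1}
  Layer 4: {4}
4 enters at depth 4; path a·a·b·b

Answer: 4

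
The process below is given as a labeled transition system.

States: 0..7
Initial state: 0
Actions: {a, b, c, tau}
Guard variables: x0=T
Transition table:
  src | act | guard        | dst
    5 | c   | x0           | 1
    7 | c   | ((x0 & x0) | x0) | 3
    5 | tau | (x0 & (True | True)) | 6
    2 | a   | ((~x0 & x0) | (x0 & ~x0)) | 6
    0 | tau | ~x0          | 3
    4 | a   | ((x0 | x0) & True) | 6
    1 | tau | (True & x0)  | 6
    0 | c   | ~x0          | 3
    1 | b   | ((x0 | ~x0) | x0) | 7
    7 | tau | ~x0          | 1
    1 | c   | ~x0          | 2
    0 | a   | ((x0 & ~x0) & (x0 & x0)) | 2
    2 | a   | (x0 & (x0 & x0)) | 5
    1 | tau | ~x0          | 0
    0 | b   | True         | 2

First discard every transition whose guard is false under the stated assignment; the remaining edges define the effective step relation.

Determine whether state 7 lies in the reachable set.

Answer: REACHABLE

Trace:
After dropping false guards: 8 live edges.
depth 0: {0}
depth 1: {2}  cumulative {0,2}
depth 2: {5}  cumulative {0,2,5}
depth 3: {1,6}  cumulative {0,1,2,5,6}
depth 4: {7}  cumulative {0,1,2,5,6,7}
depth 5: {3}  cumulative {0,1,2,3,5,6,7}
R = {0,1,2,3,5,6,7}
trace reaching 7: b·a·c·b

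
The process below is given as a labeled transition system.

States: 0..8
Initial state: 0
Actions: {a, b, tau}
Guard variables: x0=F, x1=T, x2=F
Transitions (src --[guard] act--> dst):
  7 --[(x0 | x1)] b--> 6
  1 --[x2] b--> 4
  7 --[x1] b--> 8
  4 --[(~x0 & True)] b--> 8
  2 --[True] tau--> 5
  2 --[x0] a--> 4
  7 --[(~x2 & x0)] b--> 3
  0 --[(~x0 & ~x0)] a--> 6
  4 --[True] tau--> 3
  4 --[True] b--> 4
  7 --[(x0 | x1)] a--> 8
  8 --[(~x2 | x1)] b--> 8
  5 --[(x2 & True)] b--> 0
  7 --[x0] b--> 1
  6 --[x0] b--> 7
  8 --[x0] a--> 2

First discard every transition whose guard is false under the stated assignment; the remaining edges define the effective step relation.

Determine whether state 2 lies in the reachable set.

Guard filter leaves 9 enabled edge(s).
Layer 0: {0}
Layer 1: {6}  total {0,6}
R = {0,6}

Answer: UNREACHABLE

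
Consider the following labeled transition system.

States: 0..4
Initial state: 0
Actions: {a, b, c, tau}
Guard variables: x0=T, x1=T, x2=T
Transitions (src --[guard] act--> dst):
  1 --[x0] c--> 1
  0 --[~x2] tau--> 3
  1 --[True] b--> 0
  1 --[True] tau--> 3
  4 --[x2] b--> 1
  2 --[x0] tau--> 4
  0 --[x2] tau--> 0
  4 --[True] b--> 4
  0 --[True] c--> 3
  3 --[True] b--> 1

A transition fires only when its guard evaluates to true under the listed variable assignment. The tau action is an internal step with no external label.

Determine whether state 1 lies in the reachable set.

Guard filter leaves 9 enabled edge(s).
Layer 0: {0}
Layer 1: {3}  cumulative {0,3}
Layer 2: {1}  cumulative {0,1,3}
R = {0,1,3}
Path to 1: c·b

Answer: REACHABLE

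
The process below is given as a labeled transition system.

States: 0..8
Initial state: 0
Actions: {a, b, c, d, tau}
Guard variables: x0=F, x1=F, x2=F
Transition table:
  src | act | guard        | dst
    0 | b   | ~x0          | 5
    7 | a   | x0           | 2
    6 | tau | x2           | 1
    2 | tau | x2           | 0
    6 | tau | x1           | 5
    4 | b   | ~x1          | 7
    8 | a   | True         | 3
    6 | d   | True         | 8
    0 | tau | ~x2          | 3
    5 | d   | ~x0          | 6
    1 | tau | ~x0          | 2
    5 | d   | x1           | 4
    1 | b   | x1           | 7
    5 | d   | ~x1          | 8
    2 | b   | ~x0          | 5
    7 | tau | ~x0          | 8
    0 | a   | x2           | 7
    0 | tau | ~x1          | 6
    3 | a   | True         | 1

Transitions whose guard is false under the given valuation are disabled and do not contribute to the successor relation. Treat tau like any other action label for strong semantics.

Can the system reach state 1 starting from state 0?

Answer: REACHABLE

Trace:
After dropping false guards: 12 live edges.
L0 = {0}
L1 = {3,5,6}  cumulative {0,3,5,6}
L2 = {1,8}  cumulative {0,1,3,5,6,8}
L3 = {2}  cumulative {0,1,2,3,5,6,8}
Reach set: {0,1,2,3,5,6,8}
witness 1: tau·a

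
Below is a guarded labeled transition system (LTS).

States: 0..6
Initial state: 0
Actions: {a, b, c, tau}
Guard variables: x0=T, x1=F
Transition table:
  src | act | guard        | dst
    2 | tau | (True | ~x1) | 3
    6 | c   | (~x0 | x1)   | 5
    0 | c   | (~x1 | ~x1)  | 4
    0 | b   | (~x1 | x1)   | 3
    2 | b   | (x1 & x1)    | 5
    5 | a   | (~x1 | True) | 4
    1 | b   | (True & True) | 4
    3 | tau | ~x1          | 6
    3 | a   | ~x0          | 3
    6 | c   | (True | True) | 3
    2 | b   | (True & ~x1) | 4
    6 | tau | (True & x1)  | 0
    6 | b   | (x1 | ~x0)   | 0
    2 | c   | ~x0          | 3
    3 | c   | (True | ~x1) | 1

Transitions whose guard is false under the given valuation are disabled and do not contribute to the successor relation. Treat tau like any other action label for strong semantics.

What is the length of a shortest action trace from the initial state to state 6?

Answer: 2

Working:
Layered search for 6:
  Layer 0: {0}
  Layer 1: {3,4}
  Layer 2: {1,6}
6 enters at depth 2; path b·tau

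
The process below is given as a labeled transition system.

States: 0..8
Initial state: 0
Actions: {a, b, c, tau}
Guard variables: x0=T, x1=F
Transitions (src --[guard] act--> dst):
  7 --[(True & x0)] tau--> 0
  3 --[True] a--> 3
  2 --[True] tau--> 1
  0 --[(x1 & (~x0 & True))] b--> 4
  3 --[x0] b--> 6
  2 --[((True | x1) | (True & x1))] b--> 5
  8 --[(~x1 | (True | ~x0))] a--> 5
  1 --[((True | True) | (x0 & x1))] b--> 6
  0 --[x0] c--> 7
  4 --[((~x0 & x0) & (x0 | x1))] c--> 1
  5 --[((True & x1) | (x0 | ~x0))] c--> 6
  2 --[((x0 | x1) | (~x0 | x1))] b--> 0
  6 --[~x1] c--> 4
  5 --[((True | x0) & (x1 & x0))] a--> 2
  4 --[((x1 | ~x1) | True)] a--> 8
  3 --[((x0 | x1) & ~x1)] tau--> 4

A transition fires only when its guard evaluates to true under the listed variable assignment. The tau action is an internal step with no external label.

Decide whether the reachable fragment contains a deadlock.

Reachable = {0,7}
  0: c→7  [1 out]
  7: tau→0  [1 out]

Answer: DEADLOCK-FREE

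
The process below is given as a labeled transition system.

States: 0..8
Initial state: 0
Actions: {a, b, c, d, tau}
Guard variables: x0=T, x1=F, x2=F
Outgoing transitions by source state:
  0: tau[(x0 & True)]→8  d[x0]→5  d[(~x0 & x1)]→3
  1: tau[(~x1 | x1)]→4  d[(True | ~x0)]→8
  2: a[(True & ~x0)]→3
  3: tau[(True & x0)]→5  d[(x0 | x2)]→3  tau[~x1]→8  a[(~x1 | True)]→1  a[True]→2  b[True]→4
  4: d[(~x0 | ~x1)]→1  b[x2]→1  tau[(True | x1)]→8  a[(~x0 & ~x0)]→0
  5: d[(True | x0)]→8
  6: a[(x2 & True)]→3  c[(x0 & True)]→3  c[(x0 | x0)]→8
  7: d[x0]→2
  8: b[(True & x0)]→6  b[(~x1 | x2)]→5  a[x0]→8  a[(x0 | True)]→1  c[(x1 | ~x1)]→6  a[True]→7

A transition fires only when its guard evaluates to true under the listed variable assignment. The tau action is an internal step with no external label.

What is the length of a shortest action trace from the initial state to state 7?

Answer: 2

Trace:
Breadth-first toward 7:
  depth 0: {0}
  depth 1: {5,8}
  depth 2: {1,6,7}
7 enters at depth 2; path tau·a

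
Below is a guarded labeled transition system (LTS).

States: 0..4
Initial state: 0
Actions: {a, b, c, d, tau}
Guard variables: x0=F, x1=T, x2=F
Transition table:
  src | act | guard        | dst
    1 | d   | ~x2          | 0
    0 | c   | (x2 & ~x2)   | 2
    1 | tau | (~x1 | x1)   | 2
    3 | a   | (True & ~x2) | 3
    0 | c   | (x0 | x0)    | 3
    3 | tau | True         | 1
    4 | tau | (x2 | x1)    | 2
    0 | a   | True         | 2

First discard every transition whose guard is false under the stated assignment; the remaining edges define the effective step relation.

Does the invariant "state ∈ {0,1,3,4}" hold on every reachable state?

Inv-set: {0,1,3,4}
R = {0,2}
  0: ✓
  2: VIOLATES
witness against invariant: a → 2

Answer: INVARIANT VIOLATED at state 2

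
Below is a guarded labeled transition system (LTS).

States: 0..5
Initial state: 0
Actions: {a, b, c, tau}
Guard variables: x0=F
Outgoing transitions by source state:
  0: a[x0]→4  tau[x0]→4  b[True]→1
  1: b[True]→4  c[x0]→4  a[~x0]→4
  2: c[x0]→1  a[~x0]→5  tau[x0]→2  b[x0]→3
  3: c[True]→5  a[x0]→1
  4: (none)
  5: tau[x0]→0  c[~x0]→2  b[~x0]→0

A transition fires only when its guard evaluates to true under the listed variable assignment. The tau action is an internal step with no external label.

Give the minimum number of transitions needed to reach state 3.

Layered search for 3:
  depth 0: {0}
  depth 1: {1}
  depth 2: {4}
3 never appears.

Answer: UNREACHABLE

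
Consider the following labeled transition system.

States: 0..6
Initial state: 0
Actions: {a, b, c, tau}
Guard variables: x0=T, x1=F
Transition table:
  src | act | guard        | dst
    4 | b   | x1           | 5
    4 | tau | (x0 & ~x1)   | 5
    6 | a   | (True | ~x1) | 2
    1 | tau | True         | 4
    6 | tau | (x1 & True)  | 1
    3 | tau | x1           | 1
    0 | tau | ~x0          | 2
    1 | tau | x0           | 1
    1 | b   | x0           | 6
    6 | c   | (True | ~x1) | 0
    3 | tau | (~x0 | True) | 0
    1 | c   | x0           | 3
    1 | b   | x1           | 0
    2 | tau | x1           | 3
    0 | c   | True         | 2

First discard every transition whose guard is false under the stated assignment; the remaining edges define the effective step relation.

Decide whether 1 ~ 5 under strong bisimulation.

Answer: NOT BISIMILAR

Working:
Refine partition for ~:
  P[0] = {{0,1,2,3,4,5,6}}
  P[1] = {{0},{1},{2,5},{3,4},{6}}
  P[2] = {{0},{1},{2,5},{3},{4},{6}}
stable after 3 split(s): 6 block(s)
[1]={1}  [5]={2,5}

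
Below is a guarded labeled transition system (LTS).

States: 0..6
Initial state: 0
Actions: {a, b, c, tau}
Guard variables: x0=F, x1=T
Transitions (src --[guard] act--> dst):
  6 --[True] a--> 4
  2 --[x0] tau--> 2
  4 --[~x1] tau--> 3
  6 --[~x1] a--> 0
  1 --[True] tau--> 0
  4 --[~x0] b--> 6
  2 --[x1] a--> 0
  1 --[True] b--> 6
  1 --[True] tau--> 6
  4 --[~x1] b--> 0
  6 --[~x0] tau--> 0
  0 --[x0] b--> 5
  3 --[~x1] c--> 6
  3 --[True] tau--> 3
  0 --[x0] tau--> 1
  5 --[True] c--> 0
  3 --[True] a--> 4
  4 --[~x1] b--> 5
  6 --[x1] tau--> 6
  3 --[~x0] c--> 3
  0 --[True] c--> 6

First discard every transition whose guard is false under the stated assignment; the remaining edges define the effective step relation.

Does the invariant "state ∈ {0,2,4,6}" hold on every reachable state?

Allowed set {0,2,4,6}
Reach set: {0,4,6}
  0: ✓
  4: ✓
  6: ✓

Answer: INVARIANT HOLDS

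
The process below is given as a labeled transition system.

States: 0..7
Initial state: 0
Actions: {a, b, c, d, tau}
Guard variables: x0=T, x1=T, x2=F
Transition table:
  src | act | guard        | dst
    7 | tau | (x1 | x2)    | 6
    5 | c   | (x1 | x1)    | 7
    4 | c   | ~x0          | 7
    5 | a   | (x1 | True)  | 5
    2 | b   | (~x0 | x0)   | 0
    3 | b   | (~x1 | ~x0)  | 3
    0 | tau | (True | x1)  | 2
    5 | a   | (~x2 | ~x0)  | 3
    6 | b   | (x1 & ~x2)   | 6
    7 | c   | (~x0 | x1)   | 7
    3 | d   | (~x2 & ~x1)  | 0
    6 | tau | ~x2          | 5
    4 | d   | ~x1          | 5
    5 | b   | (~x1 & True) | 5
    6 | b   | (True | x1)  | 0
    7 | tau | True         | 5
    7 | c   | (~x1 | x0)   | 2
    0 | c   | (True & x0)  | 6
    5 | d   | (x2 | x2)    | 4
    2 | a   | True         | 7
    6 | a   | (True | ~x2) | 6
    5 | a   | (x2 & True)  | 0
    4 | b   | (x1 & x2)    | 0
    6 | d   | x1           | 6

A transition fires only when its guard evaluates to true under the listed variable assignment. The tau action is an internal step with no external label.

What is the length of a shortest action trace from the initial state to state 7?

Answer: 2

Analysis:
Layered search for 7:
  depth 0: {0}
  depth 1: {2,6}
  depth 2: {5,7}
7 enters at depth 2; path tau·a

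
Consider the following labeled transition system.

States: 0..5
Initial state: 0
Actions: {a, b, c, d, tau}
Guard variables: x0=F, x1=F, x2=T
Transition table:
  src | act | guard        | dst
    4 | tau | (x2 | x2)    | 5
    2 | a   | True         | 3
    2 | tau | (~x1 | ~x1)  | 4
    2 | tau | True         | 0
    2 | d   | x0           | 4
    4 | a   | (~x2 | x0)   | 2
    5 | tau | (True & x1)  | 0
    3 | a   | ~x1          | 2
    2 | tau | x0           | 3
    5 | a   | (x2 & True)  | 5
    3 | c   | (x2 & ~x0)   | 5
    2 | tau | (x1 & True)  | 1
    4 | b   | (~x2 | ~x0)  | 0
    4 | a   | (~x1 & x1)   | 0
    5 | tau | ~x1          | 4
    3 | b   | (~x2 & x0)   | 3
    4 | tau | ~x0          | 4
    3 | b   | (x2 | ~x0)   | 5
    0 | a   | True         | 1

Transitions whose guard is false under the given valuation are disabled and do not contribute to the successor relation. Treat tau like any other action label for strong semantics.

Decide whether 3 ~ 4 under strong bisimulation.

Compute ~ classes (split until stable):
  round 0: {{0,1,2,3,4,5}}
  round 1: {{0},{1},{2,5},{3},{4}}
  round 2: {{0},{1},{2},{3},{4},{5}}
stable after 3 split(s): 6 block(s)
[3]={3}  [4]={4}

Answer: NOT BISIMILAR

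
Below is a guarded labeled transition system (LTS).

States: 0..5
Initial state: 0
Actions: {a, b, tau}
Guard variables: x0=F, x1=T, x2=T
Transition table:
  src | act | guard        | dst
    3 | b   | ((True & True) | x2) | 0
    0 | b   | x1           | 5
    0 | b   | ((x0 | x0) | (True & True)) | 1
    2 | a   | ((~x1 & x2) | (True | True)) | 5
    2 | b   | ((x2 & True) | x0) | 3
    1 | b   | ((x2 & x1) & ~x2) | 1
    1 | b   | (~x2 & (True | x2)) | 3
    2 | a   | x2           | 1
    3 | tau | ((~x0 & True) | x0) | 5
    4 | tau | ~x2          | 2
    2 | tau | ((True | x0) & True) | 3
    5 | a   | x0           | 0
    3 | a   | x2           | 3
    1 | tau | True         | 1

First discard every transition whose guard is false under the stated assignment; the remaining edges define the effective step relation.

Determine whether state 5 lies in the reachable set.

10 transition(s) survive guard evaluation.
Layer 0: {0}
Layer 1: {1,5}  cumulative {0,1,5}
Reach set: {0,1,5}
Path to 5: b

Answer: REACHABLE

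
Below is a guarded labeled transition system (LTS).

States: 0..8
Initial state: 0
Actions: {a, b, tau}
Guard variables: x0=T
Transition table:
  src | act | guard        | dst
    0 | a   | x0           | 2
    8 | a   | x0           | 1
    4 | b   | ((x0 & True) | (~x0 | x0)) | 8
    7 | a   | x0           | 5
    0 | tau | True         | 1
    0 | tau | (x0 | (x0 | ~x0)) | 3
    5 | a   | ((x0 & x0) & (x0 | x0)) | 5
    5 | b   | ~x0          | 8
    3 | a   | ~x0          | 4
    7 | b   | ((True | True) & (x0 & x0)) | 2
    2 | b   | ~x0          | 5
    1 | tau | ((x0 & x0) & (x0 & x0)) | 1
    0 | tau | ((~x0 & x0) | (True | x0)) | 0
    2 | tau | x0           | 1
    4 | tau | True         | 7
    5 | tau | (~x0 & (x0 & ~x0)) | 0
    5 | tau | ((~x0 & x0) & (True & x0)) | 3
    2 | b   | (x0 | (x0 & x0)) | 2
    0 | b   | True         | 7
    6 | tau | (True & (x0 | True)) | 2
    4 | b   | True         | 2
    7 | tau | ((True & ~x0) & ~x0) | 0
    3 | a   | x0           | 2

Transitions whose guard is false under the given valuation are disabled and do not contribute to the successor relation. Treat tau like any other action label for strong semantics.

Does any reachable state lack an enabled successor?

R = {0,1,2,3,5,7}
  0: a→2  b→7  tau→0  tau→1  tau→3  [deg 5]
  1: tau→1  [deg 1]
  2: b→2  tau→1  [deg 2]
  3: a→2  [deg 1]
  5: a→5  [deg 1]
  7: a→5  b→2  [deg 2]

Answer: DEADLOCK-FREE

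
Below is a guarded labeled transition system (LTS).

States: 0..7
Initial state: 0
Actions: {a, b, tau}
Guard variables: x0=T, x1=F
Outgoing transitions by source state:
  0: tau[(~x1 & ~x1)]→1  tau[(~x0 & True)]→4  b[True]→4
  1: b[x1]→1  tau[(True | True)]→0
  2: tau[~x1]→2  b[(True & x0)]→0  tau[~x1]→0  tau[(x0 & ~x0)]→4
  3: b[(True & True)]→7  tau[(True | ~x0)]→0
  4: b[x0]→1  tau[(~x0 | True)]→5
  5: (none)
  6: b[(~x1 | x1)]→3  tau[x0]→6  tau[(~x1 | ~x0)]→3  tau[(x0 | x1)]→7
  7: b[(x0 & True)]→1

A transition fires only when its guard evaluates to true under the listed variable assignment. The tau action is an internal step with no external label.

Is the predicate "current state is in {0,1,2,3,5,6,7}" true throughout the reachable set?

Answer: INVARIANT VIOLATED at state 4

Working:
Inv-set: {0,1,2,3,5,6,7}
R = {0,1,4,5}
  0: ok
  1: ok
  4: ✗ unsafe
  5: ok
witness against invariant: b → 4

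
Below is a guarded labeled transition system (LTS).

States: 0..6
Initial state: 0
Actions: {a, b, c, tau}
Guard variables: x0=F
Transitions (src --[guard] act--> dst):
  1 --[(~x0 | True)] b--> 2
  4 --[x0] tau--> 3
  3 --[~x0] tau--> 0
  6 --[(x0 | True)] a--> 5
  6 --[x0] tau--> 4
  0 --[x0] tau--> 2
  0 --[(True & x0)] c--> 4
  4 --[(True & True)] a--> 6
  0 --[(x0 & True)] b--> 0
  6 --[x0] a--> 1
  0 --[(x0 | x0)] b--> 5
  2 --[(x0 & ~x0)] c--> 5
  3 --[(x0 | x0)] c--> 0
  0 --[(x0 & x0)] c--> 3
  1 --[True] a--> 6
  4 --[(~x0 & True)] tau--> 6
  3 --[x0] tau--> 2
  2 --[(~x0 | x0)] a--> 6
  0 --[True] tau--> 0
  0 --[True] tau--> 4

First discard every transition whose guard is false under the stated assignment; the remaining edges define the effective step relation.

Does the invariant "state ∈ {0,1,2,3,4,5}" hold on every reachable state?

Answer: INVARIANT VIOLATED at state 6

Analysis:
Allowed set {0,1,2,3,4,5}
Reachable = {0,4,5,6}
  0: ✓
  4: ✓
  5: ✓
  6: outside
reach 6 via tau·a — violates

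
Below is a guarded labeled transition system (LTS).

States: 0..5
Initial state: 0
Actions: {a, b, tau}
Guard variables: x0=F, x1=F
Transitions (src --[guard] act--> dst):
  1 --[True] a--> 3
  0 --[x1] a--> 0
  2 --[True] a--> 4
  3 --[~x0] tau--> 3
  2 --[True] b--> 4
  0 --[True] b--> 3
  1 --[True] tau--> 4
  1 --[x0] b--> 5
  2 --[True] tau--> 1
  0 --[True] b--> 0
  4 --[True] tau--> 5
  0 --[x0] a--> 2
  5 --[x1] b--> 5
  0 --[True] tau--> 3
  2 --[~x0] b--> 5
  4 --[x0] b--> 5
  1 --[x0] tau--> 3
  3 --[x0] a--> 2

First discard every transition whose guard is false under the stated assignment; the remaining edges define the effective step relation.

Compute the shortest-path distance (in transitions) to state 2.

Breadth-first toward 2:
  depth 0: {0}
  depth 1: {3}
2 never appears.

Answer: UNREACHABLE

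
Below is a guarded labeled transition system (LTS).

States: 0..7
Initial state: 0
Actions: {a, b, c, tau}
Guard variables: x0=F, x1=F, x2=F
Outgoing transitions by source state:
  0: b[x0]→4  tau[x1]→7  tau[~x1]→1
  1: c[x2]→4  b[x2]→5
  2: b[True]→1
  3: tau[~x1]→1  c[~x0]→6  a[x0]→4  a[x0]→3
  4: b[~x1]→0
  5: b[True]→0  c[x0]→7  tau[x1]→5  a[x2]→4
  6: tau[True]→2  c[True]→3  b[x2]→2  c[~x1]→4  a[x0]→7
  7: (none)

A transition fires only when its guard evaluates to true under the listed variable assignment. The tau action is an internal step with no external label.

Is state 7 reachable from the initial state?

After dropping false guards: 9 live edges.
Layer 0: {0}
Layer 1: {1}  now seen {0,1}
Reachable = {0,1}

Answer: UNREACHABLE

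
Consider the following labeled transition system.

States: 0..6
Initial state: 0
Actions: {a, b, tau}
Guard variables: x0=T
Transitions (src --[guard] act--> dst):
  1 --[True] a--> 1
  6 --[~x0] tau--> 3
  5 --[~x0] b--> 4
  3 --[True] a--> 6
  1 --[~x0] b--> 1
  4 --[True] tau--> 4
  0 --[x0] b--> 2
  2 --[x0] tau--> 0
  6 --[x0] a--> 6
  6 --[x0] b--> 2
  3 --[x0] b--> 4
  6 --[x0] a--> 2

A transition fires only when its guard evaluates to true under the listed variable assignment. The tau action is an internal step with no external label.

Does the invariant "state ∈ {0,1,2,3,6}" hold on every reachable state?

Inv-set: {0,1,2,3,6}
R = {0,2}
  0: ok
  2: ok

Answer: INVARIANT HOLDS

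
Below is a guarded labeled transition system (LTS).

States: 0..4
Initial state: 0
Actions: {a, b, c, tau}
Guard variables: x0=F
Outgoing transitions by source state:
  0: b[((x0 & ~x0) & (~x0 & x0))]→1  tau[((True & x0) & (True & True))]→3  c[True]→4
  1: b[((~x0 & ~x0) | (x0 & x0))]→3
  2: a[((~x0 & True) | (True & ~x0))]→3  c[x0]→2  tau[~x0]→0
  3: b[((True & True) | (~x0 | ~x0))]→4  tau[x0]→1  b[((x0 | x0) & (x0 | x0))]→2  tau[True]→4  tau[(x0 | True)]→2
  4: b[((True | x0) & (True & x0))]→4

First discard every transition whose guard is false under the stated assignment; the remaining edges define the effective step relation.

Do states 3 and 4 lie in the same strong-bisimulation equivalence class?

Answer: NOT BISIMILAR

Trace:
Bisimulation quotient by refinement:
  round 0: {{0,1,2,3,4}}
  round 1: {{0},{1},{2},{3},{4}}
stable after 2 split(s): 5 block(s)
3∈{3}, 4∈{4}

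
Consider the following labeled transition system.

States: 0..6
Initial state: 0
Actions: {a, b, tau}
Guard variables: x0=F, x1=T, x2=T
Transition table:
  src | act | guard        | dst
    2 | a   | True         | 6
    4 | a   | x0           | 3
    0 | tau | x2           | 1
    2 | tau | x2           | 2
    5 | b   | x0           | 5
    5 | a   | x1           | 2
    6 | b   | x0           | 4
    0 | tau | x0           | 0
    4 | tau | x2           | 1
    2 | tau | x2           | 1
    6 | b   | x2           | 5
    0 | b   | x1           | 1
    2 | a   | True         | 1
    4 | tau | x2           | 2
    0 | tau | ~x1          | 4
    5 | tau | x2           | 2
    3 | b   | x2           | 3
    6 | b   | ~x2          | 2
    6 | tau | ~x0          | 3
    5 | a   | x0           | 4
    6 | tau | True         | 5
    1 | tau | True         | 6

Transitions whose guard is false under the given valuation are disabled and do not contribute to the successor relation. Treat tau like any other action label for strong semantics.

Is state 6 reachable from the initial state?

15 transition(s) survive guard evaluation.
depth 0: {0}
depth 1: {1}  cumulative {0,1}
depth 2: {6}  cumulative {0,1,6}
depth 3: {3,5}  cumulative {0,1,3,5,6}
depth 4: {2}  cumulative {0,1,2,3,5,6}
Reachable = {0,1,2,3,5,6}
witness 6: tau·tau

Answer: REACHABLE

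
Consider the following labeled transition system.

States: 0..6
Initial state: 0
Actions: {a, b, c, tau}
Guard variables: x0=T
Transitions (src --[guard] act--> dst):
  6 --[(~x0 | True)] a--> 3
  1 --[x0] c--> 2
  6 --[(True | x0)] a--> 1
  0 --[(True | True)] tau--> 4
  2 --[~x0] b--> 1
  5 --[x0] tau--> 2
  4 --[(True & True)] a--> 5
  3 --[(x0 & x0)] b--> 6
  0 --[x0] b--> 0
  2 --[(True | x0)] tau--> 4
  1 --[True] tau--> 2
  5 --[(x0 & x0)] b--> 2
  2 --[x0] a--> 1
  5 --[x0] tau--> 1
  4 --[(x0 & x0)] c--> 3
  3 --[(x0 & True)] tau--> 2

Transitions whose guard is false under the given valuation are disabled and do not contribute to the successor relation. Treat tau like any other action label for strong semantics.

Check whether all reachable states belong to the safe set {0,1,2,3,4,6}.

Answer: INVARIANT VIOLATED at state 5

Working:
Safe = {0,1,2,3,4,6}
Reachable = {0,1,2,3,4,5,6}
  0: safe
  1: safe
  2: safe
  3: safe
  4: safe
  5: VIOLATES
  6: safe
reach 5 via tau·a — violates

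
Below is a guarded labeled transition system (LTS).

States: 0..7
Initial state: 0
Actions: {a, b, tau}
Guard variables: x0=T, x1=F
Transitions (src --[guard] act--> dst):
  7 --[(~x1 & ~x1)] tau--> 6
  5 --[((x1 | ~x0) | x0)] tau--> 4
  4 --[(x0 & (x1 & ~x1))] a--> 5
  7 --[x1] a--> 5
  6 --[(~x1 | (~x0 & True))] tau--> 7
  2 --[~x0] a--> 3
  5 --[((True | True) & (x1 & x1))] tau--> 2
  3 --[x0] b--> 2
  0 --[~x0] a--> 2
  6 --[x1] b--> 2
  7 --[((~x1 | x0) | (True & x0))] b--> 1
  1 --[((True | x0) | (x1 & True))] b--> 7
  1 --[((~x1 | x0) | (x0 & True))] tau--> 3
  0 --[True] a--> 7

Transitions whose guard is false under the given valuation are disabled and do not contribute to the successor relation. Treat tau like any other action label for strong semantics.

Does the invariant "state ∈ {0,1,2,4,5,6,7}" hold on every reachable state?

Allowed set {0,1,2,4,5,6,7}
Reach set: {0,1,2,3,6,7}
  0: ok
  1: ok
  2: ok
  3: outside
  6: ok
  7: ok
witness against invariant: a·b·tau → 3

Answer: INVARIANT VIOLATED at state 3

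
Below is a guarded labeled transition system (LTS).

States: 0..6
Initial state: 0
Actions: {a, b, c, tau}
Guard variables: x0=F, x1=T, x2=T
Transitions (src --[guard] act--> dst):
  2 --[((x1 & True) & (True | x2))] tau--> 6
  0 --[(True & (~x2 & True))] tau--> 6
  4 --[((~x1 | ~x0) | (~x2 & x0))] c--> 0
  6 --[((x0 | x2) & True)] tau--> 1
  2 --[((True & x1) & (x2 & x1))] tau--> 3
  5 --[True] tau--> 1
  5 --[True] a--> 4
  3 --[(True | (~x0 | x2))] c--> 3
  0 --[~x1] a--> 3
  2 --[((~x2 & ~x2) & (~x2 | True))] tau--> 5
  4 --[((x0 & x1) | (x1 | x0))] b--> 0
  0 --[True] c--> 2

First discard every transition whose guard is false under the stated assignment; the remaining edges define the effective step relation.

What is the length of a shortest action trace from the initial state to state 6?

Answer: 2

Working:
Layered search for 6:
  depth 0: {0}
  depth 1: {2}
  depth 2: {3,6}
6 enters at depth 2; path c·tau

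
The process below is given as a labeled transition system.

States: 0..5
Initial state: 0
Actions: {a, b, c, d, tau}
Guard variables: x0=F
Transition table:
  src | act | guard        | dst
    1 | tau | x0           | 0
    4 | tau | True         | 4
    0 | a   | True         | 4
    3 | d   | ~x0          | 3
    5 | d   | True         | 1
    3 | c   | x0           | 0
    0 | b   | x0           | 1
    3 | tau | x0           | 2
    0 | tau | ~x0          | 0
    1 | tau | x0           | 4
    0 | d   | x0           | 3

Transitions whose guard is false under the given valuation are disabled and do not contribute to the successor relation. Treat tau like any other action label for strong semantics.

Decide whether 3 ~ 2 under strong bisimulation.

Refine partition for ~:
  π0 = {{0,1,2,3,4,5}}
  π1 = {{0},{1,2},{3,5},{4}}
  π2 = {{0},{1,2},{3},{4},{5}}
Fixed point at round 3; 5 class(es).
[3]={3}  [2]={1,2}

Answer: NOT BISIMILAR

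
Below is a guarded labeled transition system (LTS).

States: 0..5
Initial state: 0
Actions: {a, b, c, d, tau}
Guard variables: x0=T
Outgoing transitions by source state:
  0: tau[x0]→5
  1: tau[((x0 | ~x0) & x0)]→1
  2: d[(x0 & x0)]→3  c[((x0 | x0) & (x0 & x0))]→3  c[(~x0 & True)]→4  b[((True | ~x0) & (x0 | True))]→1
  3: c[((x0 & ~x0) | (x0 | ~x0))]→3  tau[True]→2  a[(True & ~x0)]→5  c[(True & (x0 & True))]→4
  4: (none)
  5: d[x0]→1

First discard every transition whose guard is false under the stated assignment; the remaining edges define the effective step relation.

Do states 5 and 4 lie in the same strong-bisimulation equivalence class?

Answer: NOT BISIMILAR

Working:
Refine partition for ~:
  P[0] = {{0,1,2,3,4,5}}
  P[1] = {{0,1},{2},{3},{4},{5}}
  P[2] = {{0},{1},{2},{3},{4},{5}}
6 equivalence class(es) (converged in 3)
class of 5: {5}; class of 4: {4}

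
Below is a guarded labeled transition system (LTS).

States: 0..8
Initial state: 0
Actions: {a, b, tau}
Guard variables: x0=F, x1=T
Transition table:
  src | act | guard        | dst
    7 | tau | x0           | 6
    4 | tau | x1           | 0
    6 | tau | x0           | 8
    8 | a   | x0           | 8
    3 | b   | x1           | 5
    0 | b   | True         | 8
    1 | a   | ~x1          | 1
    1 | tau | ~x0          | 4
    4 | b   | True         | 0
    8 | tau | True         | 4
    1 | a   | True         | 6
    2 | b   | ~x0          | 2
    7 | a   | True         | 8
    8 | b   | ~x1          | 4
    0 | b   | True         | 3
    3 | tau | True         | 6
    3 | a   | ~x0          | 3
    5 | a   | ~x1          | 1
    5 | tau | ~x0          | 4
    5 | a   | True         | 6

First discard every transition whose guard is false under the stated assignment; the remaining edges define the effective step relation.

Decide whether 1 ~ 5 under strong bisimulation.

Answer: BISIMILAR

Trace:
Refine partition for ~:
  π0 = {{0,1,2,3,4,5,6,7,8}}
  π1 = {{0,2},{1,5},{3},{4},{6},{7},{8}}
  π2 = {{0},{1,5},{2},{3},{4},{6},{7},{8}}
8 equivalence class(es) (converged in 3)
[1]={1,5}  [5]={1,5}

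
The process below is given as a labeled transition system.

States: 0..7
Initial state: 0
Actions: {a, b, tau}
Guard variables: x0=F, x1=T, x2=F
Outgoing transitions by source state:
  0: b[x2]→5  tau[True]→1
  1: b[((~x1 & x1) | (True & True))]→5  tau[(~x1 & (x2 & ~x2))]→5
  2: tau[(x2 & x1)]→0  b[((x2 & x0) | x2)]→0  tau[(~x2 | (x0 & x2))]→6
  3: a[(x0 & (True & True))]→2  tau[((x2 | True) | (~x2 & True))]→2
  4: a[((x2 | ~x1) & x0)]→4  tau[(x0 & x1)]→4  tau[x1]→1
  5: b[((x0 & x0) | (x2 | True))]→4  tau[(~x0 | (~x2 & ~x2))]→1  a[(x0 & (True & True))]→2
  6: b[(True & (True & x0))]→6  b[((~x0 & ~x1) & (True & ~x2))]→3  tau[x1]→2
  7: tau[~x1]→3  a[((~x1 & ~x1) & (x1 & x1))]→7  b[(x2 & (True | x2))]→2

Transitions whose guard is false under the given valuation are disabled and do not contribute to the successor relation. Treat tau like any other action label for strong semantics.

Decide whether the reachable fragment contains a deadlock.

Answer: DEADLOCK-FREE

Analysis:
Reach set: {0,1,4,5}
  0: tau→1  [1 out]
  1: b→5  [1 out]
  4: tau→1  [1 out]
  5: b→4  tau→1  [2 out]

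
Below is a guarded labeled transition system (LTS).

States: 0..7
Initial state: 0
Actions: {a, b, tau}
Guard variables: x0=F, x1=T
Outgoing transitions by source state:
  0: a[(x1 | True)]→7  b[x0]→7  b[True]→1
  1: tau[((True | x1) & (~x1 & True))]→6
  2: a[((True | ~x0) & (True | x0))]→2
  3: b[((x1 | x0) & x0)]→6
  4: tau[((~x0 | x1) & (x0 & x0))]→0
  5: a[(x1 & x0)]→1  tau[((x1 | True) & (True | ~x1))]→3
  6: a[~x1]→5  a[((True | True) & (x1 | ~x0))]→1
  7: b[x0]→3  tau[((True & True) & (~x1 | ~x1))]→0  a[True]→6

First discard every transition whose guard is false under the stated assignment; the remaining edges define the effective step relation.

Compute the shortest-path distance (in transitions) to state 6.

Answer: 2

Analysis:
Layered search for 6:
  Layer 0: {0}
  Layer 1: {1,7}
  Layer 2: {6}
6 enters at depth 2; path a·a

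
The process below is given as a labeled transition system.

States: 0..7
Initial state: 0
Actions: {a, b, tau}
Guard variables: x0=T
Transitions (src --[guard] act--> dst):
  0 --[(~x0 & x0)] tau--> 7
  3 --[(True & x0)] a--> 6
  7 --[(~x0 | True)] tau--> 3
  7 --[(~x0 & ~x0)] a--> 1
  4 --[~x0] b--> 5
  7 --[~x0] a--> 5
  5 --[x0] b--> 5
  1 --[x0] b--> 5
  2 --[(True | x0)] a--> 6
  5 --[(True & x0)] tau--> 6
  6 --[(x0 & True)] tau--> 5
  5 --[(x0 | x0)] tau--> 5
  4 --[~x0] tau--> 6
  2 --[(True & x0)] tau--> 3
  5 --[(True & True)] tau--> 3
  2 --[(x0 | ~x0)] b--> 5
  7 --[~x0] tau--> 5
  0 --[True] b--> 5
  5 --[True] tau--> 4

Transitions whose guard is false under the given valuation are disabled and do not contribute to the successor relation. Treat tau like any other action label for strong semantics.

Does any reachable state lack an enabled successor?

Answer: DEADLOCK at state 4

Analysis:
Reachable = {0,3,4,5,6}
  0: b→5  [1 out]
  3: a→6  [1 out]
  4: ∅  [deadlock]
  5: b→5  tau→3  tau→4  tau→5  tau→6  [5 out]
  6: tau→5  [1 out]
witness 4: b·tau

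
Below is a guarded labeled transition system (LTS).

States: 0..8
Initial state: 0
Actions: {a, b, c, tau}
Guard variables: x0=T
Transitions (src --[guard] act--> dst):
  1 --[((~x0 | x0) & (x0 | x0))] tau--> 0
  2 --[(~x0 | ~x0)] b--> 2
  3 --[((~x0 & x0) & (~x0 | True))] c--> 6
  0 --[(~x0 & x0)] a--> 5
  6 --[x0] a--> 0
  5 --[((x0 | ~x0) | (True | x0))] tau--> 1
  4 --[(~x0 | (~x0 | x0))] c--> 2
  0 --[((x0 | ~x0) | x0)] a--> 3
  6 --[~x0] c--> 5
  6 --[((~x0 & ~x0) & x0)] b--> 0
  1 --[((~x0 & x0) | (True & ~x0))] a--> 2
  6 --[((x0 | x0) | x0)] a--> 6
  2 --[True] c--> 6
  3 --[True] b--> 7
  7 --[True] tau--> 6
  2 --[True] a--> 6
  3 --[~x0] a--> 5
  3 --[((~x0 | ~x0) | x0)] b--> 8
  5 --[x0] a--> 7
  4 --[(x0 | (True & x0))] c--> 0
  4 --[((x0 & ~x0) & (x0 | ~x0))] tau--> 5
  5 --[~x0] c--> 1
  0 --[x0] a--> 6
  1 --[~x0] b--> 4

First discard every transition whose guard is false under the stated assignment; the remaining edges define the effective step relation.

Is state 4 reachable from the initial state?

Answer: UNREACHABLE

Working:
After dropping false guards: 14 live edges.
L0 = {0}
L1 = {3,6}  total {0,3,6}
L2 = {7,8}  total {0,3,6,7,8}
Reachable = {0,3,6,7,8}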